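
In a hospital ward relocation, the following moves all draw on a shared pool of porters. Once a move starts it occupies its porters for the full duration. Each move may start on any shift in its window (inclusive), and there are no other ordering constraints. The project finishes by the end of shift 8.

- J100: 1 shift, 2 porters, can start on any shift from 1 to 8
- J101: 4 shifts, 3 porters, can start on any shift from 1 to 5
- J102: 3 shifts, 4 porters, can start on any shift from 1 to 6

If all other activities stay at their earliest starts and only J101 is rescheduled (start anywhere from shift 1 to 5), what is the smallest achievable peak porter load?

6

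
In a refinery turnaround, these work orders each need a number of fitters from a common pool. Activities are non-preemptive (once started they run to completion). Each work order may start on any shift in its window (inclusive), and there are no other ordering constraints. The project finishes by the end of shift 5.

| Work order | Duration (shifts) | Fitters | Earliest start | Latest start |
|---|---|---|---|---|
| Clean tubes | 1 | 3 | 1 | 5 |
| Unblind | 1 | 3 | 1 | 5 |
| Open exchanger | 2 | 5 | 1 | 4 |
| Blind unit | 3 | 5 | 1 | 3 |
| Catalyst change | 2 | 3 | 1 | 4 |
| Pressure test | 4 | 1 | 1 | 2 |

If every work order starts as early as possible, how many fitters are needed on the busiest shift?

20

Early-start schedule: Clean tubes@1, Unblind@1, Open exchanger@1, Blind unit@1, Catalyst change@1, Pressure test@1.
Load per shift: shift 1: 20, shift 2: 14, shift 3: 6, shift 4: 1, shift 5: 0.
Peak is 20.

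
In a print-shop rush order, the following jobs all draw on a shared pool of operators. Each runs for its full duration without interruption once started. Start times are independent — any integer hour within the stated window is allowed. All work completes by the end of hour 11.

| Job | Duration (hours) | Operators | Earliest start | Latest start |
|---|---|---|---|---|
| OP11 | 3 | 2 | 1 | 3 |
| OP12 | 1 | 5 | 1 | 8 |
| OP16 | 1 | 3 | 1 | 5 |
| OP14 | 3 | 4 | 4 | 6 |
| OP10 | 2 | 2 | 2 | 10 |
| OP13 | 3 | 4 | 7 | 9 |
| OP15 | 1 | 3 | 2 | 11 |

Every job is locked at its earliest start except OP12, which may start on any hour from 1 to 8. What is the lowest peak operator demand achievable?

9

OP12@1: h1:10  h2:7  h3:4  h4:4  h5:4  h6:4  h7:4  h8:4  h9:4  h10:0  h11:0 → peak 10
OP12@2: h1:5  h2:12  h3:4  h4:4  h5:4  h6:4  h7:4  h8:4  h9:4  h10:0  h11:0 → peak 12
OP12@3: h1:5  h2:7  h3:9  h4:4  h5:4  h6:4  h7:4  h8:4  h9:4  h10:0  h11:0 → peak 9
OP12@4: h1:5  h2:7  h3:4  h4:9  h5:4  h6:4  h7:4  h8:4  h9:4  h10:0  h11:0 → peak 9
OP12@5: h1:5  h2:7  h3:4  h4:4  h5:9  h6:4  h7:4  h8:4  h9:4  h10:0  h11:0 → peak 9
OP12@6: h1:5  h2:7  h3:4  h4:4  h5:4  h6:9  h7:4  h8:4  h9:4  h10:0  h11:0 → peak 9
OP12@7: h1:5  h2:7  h3:4  h4:4  h5:4  h6:4  h7:9  h8:4  h9:4  h10:0  h11:0 → peak 9
OP12@8: h1:5  h2:7  h3:4  h4:4  h5:4  h6:4  h7:4  h8:9  h9:4  h10:0  h11:0 → peak 9
Best is OP12@3, peak 9.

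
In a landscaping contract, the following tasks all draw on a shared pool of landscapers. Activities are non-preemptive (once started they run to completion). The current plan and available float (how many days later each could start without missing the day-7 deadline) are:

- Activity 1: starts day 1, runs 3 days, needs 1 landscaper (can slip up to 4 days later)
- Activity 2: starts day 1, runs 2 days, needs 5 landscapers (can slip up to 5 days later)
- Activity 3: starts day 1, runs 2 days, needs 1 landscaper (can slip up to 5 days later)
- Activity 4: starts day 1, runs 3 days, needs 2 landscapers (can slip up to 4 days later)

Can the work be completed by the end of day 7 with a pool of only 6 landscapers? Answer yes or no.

Schedule Activity 1@1, Activity 2@4, Activity 3@1, Activity 4@1: d1:4  d2:4  d3:3  d4:5  d5:5  d6:0  d7:0 — peak 5 ≤ 6.

yes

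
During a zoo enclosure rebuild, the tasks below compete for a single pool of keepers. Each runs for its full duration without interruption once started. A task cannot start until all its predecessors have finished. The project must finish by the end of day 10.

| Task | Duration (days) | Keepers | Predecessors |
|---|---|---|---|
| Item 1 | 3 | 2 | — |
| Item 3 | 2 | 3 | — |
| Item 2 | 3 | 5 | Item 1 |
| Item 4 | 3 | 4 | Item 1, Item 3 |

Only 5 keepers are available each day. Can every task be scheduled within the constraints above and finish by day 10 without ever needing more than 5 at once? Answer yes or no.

Schedule Item 1@1, Item 3@1, Item 2@4, Item 4@7: d1:5  d2:5  d3:2  d4:5  d5:5  d6:5  d7:4  d8:4  d9:4  d10:0 — peak 5 ≤ 5.

yes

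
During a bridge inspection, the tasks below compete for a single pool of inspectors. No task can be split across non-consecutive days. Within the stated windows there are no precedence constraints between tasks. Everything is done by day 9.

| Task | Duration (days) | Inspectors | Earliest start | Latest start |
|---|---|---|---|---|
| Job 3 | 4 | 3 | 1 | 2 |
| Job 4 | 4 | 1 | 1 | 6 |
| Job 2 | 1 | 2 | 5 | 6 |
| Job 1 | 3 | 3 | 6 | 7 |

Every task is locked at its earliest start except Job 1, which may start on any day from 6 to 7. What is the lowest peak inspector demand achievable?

Job 1@6: d1:4  d2:4  d3:4  d4:4  d5:2  d6:3  d7:3  d8:3  d9:0 → peak 4
Job 1@7: d1:4  d2:4  d3:4  d4:4  d5:2  d6:0  d7:3  d8:3  d9:3 → peak 4
Best is Job 1@6, peak 4.

4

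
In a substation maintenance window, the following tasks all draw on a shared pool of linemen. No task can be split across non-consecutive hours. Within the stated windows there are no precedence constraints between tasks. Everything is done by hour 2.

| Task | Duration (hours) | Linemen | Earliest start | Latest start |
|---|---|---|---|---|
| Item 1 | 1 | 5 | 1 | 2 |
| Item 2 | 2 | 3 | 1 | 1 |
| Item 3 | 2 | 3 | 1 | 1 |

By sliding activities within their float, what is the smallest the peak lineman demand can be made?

11

Schedule Item 1@1, Item 2@1, Item 3@1: h1:11  h2:6 — peak 11.
No arrangement of the 2 feasible schedules does better.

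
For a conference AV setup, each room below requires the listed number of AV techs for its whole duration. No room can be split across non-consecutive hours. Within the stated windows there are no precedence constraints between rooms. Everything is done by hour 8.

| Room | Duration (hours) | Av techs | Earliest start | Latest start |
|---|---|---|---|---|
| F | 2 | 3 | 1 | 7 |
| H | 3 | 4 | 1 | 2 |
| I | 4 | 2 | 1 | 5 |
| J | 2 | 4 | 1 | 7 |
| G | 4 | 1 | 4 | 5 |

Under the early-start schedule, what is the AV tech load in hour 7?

At early start, hour 7 has: G.
Demand: 1 = 1.

1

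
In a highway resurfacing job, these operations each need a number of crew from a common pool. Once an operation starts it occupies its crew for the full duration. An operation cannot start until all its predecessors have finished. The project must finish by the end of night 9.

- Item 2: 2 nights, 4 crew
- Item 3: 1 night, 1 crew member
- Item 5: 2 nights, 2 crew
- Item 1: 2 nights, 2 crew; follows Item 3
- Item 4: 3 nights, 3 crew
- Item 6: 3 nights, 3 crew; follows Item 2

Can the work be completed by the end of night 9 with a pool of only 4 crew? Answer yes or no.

The minimum achievable peak is 5; 4 < 5, so no feasible schedule stays within the cap.

no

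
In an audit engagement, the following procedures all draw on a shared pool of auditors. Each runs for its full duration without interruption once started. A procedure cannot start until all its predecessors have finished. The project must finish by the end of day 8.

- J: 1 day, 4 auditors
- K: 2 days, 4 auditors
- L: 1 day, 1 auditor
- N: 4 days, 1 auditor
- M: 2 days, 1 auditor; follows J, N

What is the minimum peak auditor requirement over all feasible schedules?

Early-start (J@1, K@1, L@1, N@1, M@5) gives peak 10: d1:10  d2:5  d3:1  d4:1  d5:1  d6:1  d7:0  d8:0.
Shift K→2, N→2, M→6.
Schedule J@1, K@2, L@1, N@2, M@6: d1:5  d2:5  d3:5  d4:1  d5:1  d6:1  d7:1  d8:0 — peak 5.

5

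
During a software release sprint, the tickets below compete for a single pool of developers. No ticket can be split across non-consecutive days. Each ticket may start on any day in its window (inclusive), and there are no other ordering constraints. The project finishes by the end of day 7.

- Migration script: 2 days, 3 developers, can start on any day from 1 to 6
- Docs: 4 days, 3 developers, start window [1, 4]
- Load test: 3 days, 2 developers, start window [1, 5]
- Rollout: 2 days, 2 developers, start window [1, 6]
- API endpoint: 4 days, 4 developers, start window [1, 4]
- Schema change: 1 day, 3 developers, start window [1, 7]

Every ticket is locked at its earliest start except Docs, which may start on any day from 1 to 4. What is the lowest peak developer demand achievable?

Docs@1: d1:17  d2:14  d3:9  d4:7  d5:0  d6:0  d7:0 → peak 17
Docs@2: d1:14  d2:14  d3:9  d4:7  d5:3  d6:0  d7:0 → peak 14
Docs@3: d1:14  d2:11  d3:9  d4:7  d5:3  d6:3  d7:0 → peak 14
Docs@4: d1:14  d2:11  d3:6  d4:7  d5:3  d6:3  d7:3 → peak 14
Best is Docs@2, peak 14.

14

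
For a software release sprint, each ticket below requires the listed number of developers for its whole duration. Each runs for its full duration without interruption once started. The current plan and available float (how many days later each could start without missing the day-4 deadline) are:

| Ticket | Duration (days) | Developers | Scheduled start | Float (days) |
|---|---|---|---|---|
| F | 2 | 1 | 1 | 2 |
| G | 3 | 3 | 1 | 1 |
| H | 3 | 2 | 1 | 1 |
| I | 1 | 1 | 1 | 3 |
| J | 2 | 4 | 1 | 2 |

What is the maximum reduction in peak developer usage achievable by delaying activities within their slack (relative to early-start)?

Early-start peak: d1:11  d2:10  d3:5  d4:0 ⇒ 11.
Leveled (F@1, G@1, H@1, I@1, J@3): d1:7  d2:6  d3:9  d4:4 ⇒ 9.
Reduction 11 − 9 = 2.

2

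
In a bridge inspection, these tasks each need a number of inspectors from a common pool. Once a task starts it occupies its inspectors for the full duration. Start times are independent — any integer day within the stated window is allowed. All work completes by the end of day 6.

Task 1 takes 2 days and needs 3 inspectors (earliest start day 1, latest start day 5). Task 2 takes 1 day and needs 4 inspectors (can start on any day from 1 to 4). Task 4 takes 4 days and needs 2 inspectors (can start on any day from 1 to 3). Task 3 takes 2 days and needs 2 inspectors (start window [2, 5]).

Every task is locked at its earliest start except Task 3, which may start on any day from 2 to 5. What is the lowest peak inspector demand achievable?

Task 3@2: d1:9  d2:7  d3:4  d4:2  d5:0  d6:0 → peak 9
Task 3@3: d1:9  d2:5  d3:4  d4:4  d5:0  d6:0 → peak 9
Task 3@4: d1:9  d2:5  d3:2  d4:4  d5:2  d6:0 → peak 9
Task 3@5: d1:9  d2:5  d3:2  d4:2  d5:2  d6:2 → peak 9
Best is Task 3@2, peak 9.

9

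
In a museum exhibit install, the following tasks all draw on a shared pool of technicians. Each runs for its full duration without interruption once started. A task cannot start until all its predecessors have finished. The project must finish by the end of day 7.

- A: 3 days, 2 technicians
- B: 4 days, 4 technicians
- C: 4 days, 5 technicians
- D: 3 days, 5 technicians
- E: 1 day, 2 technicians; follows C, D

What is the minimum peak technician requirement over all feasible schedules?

10

Early-start (A@1, B@1, C@1, D@1, E@5) gives peak 16: d1:16  d2:16  d3:16  d4:9  d5:2  d6:0  d7:0.
Shift A→5, B→4.
Schedule A@5, B@4, C@1, D@1, E@5: d1:10  d2:10  d3:10  d4:9  d5:8  d6:6  d7:6 — peak 10.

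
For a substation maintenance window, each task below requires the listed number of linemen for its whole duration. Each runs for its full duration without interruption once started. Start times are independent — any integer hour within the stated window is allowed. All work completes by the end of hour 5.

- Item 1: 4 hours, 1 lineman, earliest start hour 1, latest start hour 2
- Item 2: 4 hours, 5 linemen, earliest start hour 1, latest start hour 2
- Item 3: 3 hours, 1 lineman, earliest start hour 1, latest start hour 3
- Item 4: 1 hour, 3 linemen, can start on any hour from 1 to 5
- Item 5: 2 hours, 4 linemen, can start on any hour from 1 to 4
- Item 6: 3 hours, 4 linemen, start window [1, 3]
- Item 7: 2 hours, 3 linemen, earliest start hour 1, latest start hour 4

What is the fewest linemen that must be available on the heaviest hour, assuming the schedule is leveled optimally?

Early-start (Item 1@1, Item 2@1, Item 3@1, Item 4@1, Item 5@1, Item 6@1, Item 7@1) gives peak 21: h1:21  h2:18  h3:11  h4:6  h5:0.
Shift Item 4→5, Item 6→3, Item 7→4.
Schedule Item 1@1, Item 2@1, Item 3@1, Item 4@5, Item 5@1, Item 6@3, Item 7@4: h1:11  h2:11  h3:11  h4:13  h5:10 — peak 13.

13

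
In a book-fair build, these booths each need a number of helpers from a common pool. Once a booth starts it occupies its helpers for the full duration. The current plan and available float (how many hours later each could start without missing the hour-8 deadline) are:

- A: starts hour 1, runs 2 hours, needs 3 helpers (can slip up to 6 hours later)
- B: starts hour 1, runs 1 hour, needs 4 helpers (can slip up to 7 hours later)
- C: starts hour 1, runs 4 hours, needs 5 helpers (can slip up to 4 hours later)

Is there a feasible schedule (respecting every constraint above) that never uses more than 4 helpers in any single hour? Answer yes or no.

no

The minimum achievable peak is 5; 4 < 5, so no feasible schedule stays within the cap.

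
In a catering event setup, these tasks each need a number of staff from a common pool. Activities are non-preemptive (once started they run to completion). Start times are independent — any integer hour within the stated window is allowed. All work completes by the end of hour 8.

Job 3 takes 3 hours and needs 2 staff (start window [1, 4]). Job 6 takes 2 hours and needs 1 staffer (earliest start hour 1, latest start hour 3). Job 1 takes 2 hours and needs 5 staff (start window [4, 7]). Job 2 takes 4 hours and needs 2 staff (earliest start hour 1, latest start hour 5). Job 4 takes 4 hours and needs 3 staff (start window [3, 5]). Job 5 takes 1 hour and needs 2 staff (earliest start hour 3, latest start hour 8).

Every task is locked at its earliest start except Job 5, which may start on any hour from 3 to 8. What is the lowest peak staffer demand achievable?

10

Job 5@3: h1:5  h2:5  h3:9  h4:10  h5:8  h6:3  h7:0  h8:0 → peak 10
Job 5@4: h1:5  h2:5  h3:7  h4:12  h5:8  h6:3  h7:0  h8:0 → peak 12
Job 5@5: h1:5  h2:5  h3:7  h4:10  h5:10  h6:3  h7:0  h8:0 → peak 10
Job 5@6: h1:5  h2:5  h3:7  h4:10  h5:8  h6:5  h7:0  h8:0 → peak 10
Job 5@7: h1:5  h2:5  h3:7  h4:10  h5:8  h6:3  h7:2  h8:0 → peak 10
Job 5@8: h1:5  h2:5  h3:7  h4:10  h5:8  h6:3  h7:0  h8:2 → peak 10
Best is Job 5@3, peak 10.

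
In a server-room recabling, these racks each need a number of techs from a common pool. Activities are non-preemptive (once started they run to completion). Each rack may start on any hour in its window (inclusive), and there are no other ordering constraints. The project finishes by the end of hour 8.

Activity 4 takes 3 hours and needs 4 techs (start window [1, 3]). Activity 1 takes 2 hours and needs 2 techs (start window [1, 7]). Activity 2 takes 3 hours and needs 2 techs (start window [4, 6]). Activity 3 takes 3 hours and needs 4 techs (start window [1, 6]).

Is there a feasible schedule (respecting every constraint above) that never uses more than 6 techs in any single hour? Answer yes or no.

Schedule Activity 4@1, Activity 1@1, Activity 2@4, Activity 3@4: h1:6  h2:6  h3:4  h4:6  h5:6  h6:6  h7:0  h8:0 — peak 6 ≤ 6.

yes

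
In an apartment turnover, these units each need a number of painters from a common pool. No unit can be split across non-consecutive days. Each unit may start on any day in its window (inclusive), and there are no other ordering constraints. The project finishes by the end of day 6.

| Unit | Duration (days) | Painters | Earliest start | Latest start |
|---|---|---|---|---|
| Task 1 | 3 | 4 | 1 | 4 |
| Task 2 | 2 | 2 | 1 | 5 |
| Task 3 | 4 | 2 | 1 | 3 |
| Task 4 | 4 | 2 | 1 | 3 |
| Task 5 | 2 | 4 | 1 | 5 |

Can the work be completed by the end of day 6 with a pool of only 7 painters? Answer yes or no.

The minimum achievable peak is 8; 7 < 8, so no feasible schedule stays within the cap.

no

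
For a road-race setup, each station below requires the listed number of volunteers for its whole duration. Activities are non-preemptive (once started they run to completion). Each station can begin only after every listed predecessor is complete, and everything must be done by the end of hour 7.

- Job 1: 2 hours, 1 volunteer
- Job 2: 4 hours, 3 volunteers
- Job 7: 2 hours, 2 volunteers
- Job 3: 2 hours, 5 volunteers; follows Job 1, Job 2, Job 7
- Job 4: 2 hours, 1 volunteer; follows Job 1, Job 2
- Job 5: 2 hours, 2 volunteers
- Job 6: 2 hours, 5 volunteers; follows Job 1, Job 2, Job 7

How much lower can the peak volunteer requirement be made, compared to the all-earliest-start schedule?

Early-start peak: h1:8  h2:8  h3:3  h4:3  h5:11  h6:11  h7:0 ⇒ 11.
Leveled (Job 1@1, Job 2@1, Job 7@1, Job 3@5, Job 4@5, Job 5@1, Job 6@5): h1:8  h2:8  h3:3  h4:3  h5:11  h6:11  h7:0 ⇒ 11.
Reduction 11 − 11 = 0.

0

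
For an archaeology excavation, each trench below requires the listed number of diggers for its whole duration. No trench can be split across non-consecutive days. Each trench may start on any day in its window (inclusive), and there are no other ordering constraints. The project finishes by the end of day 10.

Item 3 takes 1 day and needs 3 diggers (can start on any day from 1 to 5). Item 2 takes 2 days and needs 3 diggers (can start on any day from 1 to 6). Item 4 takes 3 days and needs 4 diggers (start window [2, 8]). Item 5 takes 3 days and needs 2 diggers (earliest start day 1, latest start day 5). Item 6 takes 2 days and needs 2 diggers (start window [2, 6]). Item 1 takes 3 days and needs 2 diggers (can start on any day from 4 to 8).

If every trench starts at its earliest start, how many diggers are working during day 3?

8

At early start, day 3 has: Item 4, Item 5, Item 6.
Demand: 4 + 2 + 2 = 8.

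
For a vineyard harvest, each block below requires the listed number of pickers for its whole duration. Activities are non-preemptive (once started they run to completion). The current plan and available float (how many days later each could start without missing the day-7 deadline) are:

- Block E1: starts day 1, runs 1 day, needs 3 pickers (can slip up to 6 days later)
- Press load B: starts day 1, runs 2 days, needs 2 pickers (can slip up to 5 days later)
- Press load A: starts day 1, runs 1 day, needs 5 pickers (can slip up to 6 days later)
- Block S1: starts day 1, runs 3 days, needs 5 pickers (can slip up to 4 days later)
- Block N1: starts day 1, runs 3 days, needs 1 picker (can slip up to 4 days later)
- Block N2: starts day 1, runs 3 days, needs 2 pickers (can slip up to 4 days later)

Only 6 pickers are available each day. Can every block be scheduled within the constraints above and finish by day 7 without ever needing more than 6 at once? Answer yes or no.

yes

Schedule Block E1@1, Press load B@2, Press load A@4, Block S1@5, Block N1@1, Block N2@1: d1:6  d2:5  d3:5  d4:5  d5:5  d6:5  d7:5 — peak 6 ≤ 6.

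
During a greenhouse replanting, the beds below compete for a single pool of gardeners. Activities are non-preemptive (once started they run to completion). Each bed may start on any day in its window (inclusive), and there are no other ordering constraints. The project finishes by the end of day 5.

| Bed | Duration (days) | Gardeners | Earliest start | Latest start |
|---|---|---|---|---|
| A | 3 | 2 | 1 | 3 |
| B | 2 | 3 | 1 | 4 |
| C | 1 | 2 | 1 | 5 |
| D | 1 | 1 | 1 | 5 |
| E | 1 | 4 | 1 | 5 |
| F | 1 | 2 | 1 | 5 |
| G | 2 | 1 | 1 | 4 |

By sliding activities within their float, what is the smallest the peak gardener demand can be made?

5

Early-start (A@1, B@1, C@1, D@1, E@1, F@1, G@1) gives peak 15: d1:15  d2:6  d3:2  d4:0  d5:0.
Shift C→3, D→3, E→4, F→5, G→4.
Schedule A@1, B@1, C@3, D@3, E@4, F@5, G@4: d1:5  d2:5  d3:5  d4:5  d5:3 — peak 5.
Total gardener-days = 23 over 5 days ⇒ peak ≥ ⌈23/5⌉ = 5, so 5 is optimal.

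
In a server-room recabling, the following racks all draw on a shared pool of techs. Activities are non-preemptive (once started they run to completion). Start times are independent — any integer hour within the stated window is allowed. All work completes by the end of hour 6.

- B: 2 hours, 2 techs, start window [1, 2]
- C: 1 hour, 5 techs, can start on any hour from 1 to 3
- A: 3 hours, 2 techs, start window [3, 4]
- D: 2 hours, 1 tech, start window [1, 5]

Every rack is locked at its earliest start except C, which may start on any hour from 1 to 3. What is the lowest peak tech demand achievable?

7

C@1: h1:8  h2:3  h3:2  h4:2  h5:2  h6:0 → peak 8
C@2: h1:3  h2:8  h3:2  h4:2  h5:2  h6:0 → peak 8
C@3: h1:3  h2:3  h3:7  h4:2  h5:2  h6:0 → peak 7
Best is C@3, peak 7.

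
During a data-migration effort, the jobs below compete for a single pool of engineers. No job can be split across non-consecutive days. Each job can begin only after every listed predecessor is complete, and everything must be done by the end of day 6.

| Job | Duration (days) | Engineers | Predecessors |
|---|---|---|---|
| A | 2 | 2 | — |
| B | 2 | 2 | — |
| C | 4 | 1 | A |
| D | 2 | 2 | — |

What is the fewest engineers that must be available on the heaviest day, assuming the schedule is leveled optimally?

3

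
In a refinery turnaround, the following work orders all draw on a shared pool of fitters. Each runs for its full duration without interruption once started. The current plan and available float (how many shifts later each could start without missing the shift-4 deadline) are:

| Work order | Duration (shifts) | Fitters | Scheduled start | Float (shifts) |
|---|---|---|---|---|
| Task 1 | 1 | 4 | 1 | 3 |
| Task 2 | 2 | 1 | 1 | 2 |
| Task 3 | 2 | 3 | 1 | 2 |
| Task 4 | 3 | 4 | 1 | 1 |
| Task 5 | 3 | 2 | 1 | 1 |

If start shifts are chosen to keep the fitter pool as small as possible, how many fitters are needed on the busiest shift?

9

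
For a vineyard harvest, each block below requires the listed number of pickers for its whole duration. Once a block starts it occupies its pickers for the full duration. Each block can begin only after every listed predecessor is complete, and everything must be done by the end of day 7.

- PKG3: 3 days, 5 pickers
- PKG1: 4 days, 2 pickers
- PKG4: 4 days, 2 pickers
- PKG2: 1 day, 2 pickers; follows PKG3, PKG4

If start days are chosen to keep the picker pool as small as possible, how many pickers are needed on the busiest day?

7

Early-start (PKG3@1, PKG1@1, PKG4@1, PKG2@5) gives peak 9: d1:9  d2:9  d3:9  d4:4  d5:2  d6:0  d7:0.
Shift PKG1→4.
Schedule PKG3@1, PKG1@4, PKG4@1, PKG2@5: d1:7  d2:7  d3:7  d4:4  d5:4  d6:2  d7:2 — peak 7.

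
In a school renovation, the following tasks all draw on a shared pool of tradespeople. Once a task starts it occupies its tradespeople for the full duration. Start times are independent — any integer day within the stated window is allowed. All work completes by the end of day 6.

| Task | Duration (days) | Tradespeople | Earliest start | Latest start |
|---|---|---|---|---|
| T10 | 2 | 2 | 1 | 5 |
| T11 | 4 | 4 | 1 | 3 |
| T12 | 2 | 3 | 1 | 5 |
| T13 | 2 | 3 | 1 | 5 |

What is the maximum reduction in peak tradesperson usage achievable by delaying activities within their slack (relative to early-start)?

6

Early-start peak: d1:12  d2:12  d3:4  d4:4  d5:0  d6:0 ⇒ 12.
Leveled (T10@1, T11@1, T12@5, T13@5): d1:6  d2:6  d3:4  d4:4  d5:6  d6:6 ⇒ 6.
Reduction 12 − 6 = 6.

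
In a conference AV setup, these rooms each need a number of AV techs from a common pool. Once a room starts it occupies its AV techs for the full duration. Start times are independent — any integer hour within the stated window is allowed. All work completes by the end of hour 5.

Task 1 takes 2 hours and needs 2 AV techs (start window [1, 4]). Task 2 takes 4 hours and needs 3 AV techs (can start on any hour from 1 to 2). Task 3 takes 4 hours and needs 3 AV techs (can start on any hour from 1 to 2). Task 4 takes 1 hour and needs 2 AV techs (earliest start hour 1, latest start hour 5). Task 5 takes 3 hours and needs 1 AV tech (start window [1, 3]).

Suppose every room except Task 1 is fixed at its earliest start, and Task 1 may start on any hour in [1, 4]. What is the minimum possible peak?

9

Task 1@1: h1:11  h2:9  h3:7  h4:6  h5:0 → peak 11
Task 1@2: h1:9  h2:9  h3:9  h4:6  h5:0 → peak 9
Task 1@3: h1:9  h2:7  h3:9  h4:8  h5:0 → peak 9
Task 1@4: h1:9  h2:7  h3:7  h4:8  h5:2 → peak 9
Best is Task 1@2, peak 9.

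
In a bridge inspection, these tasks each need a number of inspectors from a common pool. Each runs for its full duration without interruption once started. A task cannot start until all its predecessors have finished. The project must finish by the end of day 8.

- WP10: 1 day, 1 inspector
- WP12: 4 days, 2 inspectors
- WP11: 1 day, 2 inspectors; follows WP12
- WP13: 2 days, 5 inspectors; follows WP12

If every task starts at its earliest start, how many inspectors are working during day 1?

3

At early start, day 1 has: WP10, WP12.
Demand: 1 + 2 = 3.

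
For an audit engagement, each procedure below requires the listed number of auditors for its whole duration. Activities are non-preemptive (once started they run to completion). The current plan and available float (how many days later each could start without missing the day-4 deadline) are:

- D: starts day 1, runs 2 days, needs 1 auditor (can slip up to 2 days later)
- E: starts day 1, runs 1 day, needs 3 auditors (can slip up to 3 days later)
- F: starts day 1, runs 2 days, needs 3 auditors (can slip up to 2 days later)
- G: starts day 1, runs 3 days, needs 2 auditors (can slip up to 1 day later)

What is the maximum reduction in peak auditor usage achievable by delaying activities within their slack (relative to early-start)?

4

Early-start peak: d1:9  d2:6  d3:2  d4:0 ⇒ 9.
Leveled (D@1, E@1, F@3, G@2): d1:4  d2:3  d3:5  d4:5 ⇒ 5.
Reduction 9 − 5 = 4.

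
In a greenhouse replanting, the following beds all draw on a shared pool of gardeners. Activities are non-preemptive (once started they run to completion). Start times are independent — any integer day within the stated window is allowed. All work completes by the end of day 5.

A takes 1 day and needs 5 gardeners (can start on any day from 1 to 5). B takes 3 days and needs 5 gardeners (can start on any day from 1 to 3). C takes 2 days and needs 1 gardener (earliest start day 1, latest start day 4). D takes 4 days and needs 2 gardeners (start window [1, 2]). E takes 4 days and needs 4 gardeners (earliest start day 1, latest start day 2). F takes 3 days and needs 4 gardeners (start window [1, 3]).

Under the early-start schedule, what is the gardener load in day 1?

21

At early start, day 1 has: A, B, C, D, E, F.
Demand: 5 + 5 + 1 + 2 + 4 + 4 = 21.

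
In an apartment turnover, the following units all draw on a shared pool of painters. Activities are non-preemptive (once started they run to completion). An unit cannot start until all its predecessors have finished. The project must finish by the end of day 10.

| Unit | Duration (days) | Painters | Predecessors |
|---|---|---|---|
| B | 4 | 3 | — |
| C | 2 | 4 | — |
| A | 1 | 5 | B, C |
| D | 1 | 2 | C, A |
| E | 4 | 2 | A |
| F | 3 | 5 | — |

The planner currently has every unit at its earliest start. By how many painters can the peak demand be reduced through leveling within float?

5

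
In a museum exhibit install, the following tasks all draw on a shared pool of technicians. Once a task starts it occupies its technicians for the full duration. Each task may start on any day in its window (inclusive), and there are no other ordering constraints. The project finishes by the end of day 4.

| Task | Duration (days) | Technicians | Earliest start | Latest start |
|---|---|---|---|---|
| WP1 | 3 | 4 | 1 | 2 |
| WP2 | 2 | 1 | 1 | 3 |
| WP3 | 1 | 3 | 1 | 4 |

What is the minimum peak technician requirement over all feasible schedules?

5

Early-start (WP1@1, WP2@1, WP3@1) gives peak 8: d1:8  d2:5  d3:4  d4:0.
Shift WP3→4.
Schedule WP1@1, WP2@1, WP3@4: d1:5  d2:5  d3:4  d4:3 — peak 5.
Total technician-days = 17 over 4 days ⇒ peak ≥ ⌈17/4⌉ = 5, so 5 is optimal.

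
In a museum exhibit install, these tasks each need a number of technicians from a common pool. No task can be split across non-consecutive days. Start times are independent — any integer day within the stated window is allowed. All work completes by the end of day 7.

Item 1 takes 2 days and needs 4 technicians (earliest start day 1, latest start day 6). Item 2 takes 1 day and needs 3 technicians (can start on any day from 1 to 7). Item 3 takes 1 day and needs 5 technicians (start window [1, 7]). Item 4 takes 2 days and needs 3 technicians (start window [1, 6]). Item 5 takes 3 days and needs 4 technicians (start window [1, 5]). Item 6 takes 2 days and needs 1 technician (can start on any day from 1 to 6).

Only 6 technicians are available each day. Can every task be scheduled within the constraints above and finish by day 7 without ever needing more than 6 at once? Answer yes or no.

The minimum achievable peak is 7; 6 < 7, so no feasible schedule stays within the cap.

no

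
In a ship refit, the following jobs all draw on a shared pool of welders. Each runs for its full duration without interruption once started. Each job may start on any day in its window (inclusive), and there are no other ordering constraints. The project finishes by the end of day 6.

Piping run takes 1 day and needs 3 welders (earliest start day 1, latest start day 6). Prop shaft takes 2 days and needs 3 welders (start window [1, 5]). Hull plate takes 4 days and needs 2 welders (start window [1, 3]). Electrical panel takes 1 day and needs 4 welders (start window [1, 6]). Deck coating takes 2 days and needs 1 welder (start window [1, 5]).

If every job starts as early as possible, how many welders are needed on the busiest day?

Early-start schedule: Piping run@1, Prop shaft@1, Hull plate@1, Electrical panel@1, Deck coating@1.
Load per day: day 1: 13, day 2: 6, day 3: 2, day 4: 2, day 5: 0, day 6: 0.
Peak is 13.

13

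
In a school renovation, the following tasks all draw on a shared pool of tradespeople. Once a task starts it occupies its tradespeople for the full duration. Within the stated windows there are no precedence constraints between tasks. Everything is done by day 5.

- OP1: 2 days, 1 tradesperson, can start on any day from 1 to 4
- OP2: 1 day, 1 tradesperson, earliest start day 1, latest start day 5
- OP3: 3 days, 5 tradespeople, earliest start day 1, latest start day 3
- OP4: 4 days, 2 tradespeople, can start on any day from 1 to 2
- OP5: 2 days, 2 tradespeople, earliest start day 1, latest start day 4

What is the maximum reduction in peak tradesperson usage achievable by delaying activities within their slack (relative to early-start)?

4

Early-start peak: d1:11  d2:10  d3:7  d4:2  d5:0 ⇒ 11.
Leveled (OP1@1, OP2@1, OP3@3, OP4@1, OP5@1): d1:6  d2:5  d3:7  d4:7  d5:5 ⇒ 7.
Reduction 11 − 7 = 4.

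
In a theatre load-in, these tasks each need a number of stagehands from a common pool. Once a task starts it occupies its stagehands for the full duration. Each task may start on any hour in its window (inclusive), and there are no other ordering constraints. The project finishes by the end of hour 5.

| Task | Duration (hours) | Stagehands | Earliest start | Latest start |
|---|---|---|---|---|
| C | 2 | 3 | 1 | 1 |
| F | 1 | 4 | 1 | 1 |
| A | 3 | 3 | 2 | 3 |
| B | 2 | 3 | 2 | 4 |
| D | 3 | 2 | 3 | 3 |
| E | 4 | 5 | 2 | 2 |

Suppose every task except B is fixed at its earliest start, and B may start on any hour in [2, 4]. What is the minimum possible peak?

B@2: h1:7  h2:14  h3:13  h4:10  h5:7 → peak 14
B@3: h1:7  h2:11  h3:13  h4:13  h5:7 → peak 13
B@4: h1:7  h2:11  h3:10  h4:13  h5:10 → peak 13
Best is B@3, peak 13.

13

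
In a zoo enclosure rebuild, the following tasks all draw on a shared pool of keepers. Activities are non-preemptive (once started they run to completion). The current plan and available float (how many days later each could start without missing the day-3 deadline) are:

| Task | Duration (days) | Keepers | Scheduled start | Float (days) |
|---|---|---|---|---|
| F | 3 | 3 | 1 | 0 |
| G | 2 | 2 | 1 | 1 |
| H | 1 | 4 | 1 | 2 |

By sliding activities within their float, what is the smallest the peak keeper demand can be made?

Early-start (F@1, G@1, H@1) gives peak 9: d1:9  d2:5  d3:3.
Shift H→3.
Schedule F@1, G@1, H@3: d1:5  d2:5  d3:7 — peak 7.
No arrangement of the 6 feasible schedules does better.

7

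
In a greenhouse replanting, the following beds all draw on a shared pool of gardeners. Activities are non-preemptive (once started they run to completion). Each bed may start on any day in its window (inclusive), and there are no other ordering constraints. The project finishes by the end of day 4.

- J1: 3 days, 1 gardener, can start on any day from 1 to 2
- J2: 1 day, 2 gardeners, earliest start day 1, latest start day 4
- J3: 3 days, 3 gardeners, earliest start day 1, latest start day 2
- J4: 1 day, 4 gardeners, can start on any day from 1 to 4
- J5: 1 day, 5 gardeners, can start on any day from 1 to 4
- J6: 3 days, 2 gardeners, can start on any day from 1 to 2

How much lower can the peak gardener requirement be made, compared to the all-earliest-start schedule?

9

Early-start peak: d1:17  d2:6  d3:6  d4:0 ⇒ 17.
Leveled (J1@1, J2@2, J3@1, J4@1, J5@4, J6@2): d1:8  d2:8  d3:6  d4:7 ⇒ 8.
Reduction 17 − 8 = 9.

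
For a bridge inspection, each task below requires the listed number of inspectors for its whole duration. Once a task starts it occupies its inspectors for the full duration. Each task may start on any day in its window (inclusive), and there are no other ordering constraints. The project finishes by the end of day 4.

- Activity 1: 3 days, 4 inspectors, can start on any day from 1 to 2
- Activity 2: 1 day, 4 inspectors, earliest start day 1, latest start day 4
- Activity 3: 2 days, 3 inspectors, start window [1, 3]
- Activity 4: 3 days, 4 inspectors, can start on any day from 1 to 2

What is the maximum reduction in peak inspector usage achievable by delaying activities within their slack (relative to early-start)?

4

Early-start peak: d1:15  d2:11  d3:8  d4:0 ⇒ 15.
Leveled (Activity 1@1, Activity 2@1, Activity 3@1, Activity 4@2): d1:11  d2:11  d3:8  d4:4 ⇒ 11.
Reduction 15 − 11 = 4.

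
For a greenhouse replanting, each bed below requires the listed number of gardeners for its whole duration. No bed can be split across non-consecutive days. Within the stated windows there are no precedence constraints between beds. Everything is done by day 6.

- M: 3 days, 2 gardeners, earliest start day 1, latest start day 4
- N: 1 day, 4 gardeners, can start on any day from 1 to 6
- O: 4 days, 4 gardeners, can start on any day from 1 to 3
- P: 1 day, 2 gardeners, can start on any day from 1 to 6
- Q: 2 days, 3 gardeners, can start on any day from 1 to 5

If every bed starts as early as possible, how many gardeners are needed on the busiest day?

15

Early-start schedule: M@1, N@1, O@1, P@1, Q@1.
Load per day: day 1: 15, day 2: 9, day 3: 6, day 4: 4, day 5: 0, day 6: 0.
Peak is 15.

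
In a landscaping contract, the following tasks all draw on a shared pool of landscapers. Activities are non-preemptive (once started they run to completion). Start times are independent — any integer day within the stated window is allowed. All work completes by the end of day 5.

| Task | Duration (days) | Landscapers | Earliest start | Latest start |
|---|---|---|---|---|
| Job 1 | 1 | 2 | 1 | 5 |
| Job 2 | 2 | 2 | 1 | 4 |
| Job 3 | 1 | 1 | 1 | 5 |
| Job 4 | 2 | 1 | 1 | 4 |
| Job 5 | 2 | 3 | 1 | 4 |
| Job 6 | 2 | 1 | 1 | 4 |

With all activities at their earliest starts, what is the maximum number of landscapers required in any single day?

10

Early-start schedule: Job 1@1, Job 2@1, Job 3@1, Job 4@1, Job 5@1, Job 6@1.
Load per day: day 1: 10, day 2: 7, day 3: 0, day 4: 0, day 5: 0.
Peak is 10.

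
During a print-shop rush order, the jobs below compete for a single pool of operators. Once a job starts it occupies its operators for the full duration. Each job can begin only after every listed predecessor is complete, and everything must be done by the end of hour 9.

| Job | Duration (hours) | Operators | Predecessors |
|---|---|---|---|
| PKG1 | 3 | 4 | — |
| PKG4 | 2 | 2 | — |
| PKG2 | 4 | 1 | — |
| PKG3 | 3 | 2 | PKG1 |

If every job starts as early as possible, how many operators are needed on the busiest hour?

Early-start schedule: PKG1@1, PKG4@1, PKG2@1, PKG3@4.
Load per hour: hour 1: 7, hour 2: 7, hour 3: 5, hour 4: 3, hour 5: 2, hour 6: 2, hour 7: 0, hour 8: 0, hour 9: 0.
Peak is 7.

7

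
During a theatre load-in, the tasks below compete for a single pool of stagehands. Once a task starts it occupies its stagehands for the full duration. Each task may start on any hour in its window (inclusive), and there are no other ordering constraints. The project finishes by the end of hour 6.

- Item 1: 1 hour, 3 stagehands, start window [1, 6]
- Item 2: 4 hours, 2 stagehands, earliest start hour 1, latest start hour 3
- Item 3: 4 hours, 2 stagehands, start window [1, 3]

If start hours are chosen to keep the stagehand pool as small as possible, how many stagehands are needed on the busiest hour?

Early-start (Item 1@1, Item 2@1, Item 3@1) gives peak 7: h1:7  h2:4  h3:4  h4:4  h5:0  h6:0.
Shift Item 2→2, Item 3→2.
Schedule Item 1@1, Item 2@2, Item 3@2: h1:3  h2:4  h3:4  h4:4  h5:4  h6:0 — peak 4.
Total stagehand-hours = 19 over 6 hours ⇒ peak ≥ ⌈19/6⌉ = 4, so 4 is optimal.

4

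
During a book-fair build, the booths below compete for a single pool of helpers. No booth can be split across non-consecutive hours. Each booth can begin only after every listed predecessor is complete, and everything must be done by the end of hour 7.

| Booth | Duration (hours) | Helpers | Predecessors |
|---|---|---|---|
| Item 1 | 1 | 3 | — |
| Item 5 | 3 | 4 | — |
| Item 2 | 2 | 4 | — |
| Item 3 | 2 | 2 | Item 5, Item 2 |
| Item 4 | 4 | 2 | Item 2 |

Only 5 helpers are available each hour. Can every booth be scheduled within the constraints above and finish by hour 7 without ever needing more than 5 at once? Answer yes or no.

no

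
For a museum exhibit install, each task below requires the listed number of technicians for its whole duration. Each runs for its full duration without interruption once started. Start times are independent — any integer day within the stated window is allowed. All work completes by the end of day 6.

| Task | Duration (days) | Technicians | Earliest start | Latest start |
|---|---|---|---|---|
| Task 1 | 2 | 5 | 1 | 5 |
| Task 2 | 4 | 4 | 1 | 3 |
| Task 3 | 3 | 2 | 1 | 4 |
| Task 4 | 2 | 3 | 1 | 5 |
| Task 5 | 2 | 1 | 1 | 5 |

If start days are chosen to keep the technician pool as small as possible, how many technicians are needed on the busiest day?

Early-start (Task 1@1, Task 2@1, Task 3@1, Task 4@1, Task 5@1) gives peak 15: d1:15  d2:15  d3:6  d4:4  d5:0  d6:0.
Shift Task 2→3, Task 4→5, Task 5→3.
Schedule Task 1@1, Task 2@3, Task 3@1, Task 4@5, Task 5@3: d1:7  d2:7  d3:7  d4:5  d5:7  d6:7 — peak 7.
Total technician-days = 40 over 6 days ⇒ peak ≥ ⌈40/6⌉ = 7, so 7 is optimal.

7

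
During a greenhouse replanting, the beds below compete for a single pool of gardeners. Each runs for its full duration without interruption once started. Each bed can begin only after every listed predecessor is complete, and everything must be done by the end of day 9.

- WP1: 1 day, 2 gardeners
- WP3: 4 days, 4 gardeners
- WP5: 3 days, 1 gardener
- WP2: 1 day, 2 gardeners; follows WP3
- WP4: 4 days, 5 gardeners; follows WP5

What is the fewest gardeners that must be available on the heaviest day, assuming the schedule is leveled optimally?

5

Early-start (WP1@1, WP3@1, WP5@1, WP2@5, WP4@4) gives peak 9: d1:7  d2:5  d3:5  d4:9  d5:7  d6:5  d7:5  d8:0  d9:0.
Shift WP1→5, WP4→6.
Schedule WP1@5, WP3@1, WP5@1, WP2@5, WP4@6: d1:5  d2:5  d3:5  d4:4  d5:4  d6:5  d7:5  d8:5  d9:5 — peak 5.
Total gardener-days = 43 over 9 days ⇒ peak ≥ ⌈43/9⌉ = 5, so 5 is optimal.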